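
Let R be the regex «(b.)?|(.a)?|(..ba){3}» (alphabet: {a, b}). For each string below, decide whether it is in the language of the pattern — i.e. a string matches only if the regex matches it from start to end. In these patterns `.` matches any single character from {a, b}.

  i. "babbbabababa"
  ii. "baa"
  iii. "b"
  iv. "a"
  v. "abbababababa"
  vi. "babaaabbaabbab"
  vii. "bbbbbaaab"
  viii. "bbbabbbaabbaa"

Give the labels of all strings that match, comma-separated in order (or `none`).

v

i. "babbbabababa" → no match
ii. "baa" → no match
iii. "b" → no match
iv. "a" → no match
v. "abbababababa" → match
vi → no match
vii. "bbbbbaaab" → no match
viii → no match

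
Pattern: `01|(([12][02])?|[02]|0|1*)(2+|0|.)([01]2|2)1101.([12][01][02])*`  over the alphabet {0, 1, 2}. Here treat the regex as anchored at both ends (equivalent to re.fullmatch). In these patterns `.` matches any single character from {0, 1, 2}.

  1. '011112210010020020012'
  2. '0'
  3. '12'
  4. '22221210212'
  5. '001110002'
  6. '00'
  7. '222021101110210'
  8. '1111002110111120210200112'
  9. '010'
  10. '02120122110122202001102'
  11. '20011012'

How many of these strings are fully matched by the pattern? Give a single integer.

0

1 → no match
2. '0' → no match
3. '12' → no match
4. '22221210212' → no match
5. '001110002' → no match
6. '00' → no match
7 → no match
8 → no match
9. '010' → no match
10 → no match
11. '20011012' → no match
Total matched: 0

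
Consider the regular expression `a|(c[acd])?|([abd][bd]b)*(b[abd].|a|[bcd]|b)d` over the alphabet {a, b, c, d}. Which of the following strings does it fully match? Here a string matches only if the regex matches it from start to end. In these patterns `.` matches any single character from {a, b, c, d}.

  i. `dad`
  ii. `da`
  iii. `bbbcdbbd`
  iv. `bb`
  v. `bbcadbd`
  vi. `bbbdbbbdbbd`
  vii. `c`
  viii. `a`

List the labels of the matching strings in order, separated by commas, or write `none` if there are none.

vi, viii

i → no match
ii → no match
iii → no match
iv → no match
v → no match
vi → match
vii → no match
viii → match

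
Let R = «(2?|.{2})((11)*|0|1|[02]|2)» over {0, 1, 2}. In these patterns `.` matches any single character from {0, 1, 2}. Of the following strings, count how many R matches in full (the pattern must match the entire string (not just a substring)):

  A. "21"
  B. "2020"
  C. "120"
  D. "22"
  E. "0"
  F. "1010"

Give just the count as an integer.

4

A → match
B → no match
C → match
D → match
E → match
F → no match
Total matched: 4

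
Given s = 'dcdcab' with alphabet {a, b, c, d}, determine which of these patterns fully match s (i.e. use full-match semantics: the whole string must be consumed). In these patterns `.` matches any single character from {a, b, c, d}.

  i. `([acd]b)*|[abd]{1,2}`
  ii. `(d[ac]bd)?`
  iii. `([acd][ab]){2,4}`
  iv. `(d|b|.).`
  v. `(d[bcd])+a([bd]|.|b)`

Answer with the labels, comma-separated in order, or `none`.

v

i → no match
ii → no match
iii → no match
iv → no match
v → match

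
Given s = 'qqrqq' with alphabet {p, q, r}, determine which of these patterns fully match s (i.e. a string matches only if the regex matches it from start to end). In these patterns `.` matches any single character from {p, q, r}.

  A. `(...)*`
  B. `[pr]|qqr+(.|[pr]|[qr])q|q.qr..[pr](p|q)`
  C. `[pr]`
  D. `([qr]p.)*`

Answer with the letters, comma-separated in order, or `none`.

A → no match
B → match
C → no match
D → no match

B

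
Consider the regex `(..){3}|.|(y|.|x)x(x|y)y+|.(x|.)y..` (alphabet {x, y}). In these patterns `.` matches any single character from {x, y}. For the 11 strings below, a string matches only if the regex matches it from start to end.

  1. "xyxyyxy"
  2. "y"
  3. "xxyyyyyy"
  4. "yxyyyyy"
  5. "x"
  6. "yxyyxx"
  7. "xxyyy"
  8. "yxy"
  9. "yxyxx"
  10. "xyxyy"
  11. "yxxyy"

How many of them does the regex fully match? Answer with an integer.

1 → no match
2 → match
3 → match
4 → match
5 → match
6 → match
7 → match
8 → no match
9 → match
10 → no match
11 → match
Total matched: 8

8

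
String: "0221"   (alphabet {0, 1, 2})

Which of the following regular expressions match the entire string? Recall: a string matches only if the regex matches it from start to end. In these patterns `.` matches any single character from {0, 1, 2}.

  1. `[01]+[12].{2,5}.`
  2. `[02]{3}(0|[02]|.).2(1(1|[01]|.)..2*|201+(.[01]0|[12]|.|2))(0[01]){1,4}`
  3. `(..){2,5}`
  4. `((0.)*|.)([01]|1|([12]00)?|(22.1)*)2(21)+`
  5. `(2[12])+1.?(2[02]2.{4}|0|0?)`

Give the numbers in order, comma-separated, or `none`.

1 → no match
2 → no match
3 → match
4 → match
5 → no match — must start with "2"

3, 4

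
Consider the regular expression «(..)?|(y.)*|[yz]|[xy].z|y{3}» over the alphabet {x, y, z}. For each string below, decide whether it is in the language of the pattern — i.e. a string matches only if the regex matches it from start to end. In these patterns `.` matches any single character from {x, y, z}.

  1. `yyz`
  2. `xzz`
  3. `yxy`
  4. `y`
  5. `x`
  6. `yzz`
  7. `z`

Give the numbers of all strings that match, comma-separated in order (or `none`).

1, 2, 4, 6, 7

1 → match
2 → match
3 → no match
4 → match
5 → no match
6 → match
7 → match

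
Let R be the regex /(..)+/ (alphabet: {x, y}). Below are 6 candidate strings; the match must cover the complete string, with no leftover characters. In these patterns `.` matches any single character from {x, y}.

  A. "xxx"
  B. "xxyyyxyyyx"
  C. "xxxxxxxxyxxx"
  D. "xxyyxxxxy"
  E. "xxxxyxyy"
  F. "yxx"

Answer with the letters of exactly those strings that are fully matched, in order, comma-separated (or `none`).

A. "xxx" → no match
B. "xxyyyxyyyx" → match
C. "xxxxxxxxyxxx" → match
D. "xxyyxxxxy" → no match
E. "xxxxyxyy" → match
F. "yxx" → no match

B, C, E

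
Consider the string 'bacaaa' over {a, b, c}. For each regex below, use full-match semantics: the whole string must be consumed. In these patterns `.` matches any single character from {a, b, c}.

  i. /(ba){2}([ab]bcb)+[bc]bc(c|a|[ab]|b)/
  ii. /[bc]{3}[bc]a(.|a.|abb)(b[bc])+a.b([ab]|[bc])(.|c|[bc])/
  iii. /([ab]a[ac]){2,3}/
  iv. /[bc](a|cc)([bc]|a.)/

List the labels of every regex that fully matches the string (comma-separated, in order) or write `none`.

iii

i → no match
ii → no match
iii → match
iv → no match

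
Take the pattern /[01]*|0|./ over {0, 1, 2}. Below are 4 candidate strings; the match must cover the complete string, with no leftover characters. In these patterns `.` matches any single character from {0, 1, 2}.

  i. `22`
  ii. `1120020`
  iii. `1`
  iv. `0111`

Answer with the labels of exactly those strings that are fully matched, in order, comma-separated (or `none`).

i → no match
ii → no match
iii → match
iv → match

iii, iv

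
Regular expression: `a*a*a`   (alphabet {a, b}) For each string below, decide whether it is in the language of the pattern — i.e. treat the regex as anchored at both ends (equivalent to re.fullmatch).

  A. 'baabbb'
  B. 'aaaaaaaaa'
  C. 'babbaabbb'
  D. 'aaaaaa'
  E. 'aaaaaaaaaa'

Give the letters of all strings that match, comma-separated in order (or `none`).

A. 'baabbb' → no match — must end with 'a'
B. 'aaaaaaaaa' → match
C. 'babbaabbb' → no match — must end with 'a'
D. 'aaaaaa' → match
E. 'aaaaaaaaaa' → match

B, D, E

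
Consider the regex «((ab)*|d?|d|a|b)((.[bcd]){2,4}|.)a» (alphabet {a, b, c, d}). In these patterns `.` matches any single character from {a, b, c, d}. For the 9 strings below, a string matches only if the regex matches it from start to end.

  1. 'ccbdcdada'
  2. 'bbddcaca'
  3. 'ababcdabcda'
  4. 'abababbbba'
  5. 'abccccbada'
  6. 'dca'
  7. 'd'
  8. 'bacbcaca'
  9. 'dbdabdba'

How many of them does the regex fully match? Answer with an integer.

7

1. 'ccbdcdada' → match
2. 'bbddcaca' → match
3. 'ababcdabcda' → match
4. 'abababbbba' → no match
5. 'abccccbada' → match
6. 'dca' → match
7. 'd' → no match — must end with 'a'
8. 'bacbcaca' → match
9. 'dbdabdba' → match
Total matched: 7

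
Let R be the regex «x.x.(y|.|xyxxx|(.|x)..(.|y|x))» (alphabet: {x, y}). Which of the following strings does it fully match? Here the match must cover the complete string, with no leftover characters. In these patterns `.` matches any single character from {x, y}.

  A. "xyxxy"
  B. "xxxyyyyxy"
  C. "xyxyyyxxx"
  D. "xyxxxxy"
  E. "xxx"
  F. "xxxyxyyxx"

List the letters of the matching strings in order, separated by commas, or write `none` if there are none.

A. "xyxxy" → match
B. "xxxyyyyxy" → no match
C. "xyxyyyxxx" → no match
D. "xyxxxxy" → no match
E. "xxx" → no match
F. "xxxyxyyxx" → no match

A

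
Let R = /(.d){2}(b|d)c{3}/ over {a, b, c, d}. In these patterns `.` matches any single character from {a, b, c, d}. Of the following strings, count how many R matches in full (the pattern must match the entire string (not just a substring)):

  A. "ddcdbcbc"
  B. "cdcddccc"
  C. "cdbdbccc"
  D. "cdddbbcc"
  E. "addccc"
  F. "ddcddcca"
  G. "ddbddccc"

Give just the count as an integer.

A → no match
B → match
C → match
D → no match
E → no match
F → no match — must end with "c"
G → match
Total matched: 3

3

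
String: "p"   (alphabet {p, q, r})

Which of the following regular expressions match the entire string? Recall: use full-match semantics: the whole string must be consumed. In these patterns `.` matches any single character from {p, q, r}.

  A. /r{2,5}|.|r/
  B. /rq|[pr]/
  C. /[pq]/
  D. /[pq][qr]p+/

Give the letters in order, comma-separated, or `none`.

A, B, C

A → match
B → match
C → match
D → no match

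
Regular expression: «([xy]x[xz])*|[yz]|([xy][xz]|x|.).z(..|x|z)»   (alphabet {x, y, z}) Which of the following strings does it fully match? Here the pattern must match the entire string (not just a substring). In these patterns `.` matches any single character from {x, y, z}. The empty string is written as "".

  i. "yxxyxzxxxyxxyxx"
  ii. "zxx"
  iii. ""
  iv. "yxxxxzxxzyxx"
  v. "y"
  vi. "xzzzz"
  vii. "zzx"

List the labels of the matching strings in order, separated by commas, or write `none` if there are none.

i, iii, iv, v, vi

i → match
ii. "zxx" → no match
iii. "" → match
iv. "yxxxxzxxzyxx" → match
v. "y" → match
vi. "xzzzz" → match
vii. "zzx" → no match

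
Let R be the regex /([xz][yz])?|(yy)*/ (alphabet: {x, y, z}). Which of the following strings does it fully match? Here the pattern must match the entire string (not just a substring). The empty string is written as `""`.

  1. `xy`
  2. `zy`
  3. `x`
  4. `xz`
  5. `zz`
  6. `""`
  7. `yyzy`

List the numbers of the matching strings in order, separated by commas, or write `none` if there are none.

1 → match
2 → match
3 → no match
4 → match
5 → match
6 → match
7 → no match

1, 2, 4, 5, 6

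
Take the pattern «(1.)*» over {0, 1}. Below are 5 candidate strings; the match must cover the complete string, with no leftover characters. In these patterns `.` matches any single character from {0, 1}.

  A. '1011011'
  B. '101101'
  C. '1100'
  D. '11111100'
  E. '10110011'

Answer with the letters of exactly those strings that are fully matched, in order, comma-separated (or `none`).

none

A. '1011011' → no match
B. '101101' → no match
C. '1100' → no match
D. '11111100' → no match
E. '10110011' → no match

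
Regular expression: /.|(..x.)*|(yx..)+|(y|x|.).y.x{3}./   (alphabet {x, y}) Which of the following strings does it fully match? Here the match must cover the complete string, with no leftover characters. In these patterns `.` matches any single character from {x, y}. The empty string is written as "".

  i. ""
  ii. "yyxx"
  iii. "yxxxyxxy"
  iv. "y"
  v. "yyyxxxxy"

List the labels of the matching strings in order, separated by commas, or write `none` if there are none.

i → match
ii → match
iii → match
iv → match
v → match

i, ii, iii, iv, v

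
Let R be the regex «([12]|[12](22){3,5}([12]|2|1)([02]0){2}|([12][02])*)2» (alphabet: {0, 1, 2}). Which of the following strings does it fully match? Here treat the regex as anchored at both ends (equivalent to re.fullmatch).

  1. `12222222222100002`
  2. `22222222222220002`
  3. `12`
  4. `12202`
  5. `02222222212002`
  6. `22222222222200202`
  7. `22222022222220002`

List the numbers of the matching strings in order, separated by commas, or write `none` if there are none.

1, 2, 3, 4, 6

1 → match
2 → match
3 → match
4 → match
5 → no match
6 → match
7 → no match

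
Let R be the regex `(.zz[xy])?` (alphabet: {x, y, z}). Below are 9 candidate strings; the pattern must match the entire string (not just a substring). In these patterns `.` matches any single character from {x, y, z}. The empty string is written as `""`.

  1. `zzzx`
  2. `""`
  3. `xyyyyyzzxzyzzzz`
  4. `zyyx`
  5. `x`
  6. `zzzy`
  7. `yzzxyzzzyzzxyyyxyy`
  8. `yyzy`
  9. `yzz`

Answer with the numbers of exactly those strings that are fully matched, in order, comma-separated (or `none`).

1, 2, 6

1 → match
2 → match
3 → no match
4 → no match
5 → no match
6 → match
7 → no match
8 → no match
9 → no match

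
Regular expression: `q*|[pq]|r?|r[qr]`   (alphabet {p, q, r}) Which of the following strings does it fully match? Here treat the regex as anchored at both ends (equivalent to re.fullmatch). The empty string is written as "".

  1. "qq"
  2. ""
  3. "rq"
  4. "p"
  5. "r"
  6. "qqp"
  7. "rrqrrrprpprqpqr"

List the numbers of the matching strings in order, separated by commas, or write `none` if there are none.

1 → match
2 → match
3 → match
4 → match
5 → match
6 → no match
7 → no match

1, 2, 3, 4, 5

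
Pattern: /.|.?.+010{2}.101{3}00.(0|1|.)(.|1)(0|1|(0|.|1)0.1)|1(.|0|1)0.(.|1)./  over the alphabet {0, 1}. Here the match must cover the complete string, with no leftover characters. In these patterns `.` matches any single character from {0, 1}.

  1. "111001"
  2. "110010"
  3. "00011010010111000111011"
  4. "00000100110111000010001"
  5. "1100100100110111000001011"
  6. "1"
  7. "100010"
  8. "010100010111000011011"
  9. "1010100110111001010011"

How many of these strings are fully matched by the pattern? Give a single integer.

1. "111001" → no match
2. "110010" → match
3 → no match
4 → match
5 → match
6. "1" → match
7. "100010" → match
8 → match
9 → match
Total matched: 7

7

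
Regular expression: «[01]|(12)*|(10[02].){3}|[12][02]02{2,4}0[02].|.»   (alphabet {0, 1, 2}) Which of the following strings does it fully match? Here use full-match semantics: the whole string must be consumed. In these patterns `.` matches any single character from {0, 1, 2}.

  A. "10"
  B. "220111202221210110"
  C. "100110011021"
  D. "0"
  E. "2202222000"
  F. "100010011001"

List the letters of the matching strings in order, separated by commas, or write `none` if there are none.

A → no match
B → no match
C → match
D → match
E → match
F → match

C, D, E, F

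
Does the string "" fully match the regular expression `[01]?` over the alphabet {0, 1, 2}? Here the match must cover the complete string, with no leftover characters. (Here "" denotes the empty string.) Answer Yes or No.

Yes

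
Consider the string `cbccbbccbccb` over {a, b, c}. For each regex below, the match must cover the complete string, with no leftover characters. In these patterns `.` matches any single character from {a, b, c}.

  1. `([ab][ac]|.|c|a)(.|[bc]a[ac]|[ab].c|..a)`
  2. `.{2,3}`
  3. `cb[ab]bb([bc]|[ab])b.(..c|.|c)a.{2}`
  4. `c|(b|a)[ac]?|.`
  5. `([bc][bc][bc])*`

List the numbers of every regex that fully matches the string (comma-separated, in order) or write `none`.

5

1 → no match
2 → no match
3 → no match
4 → no match
5 → match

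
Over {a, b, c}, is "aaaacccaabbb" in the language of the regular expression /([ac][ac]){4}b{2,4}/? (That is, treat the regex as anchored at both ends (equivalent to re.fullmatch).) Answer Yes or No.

No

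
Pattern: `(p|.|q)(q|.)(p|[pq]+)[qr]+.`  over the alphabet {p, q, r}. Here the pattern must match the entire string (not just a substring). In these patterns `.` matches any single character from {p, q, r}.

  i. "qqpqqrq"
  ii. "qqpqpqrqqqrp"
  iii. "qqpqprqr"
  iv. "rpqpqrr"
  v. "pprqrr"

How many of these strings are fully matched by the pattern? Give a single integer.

i → match
ii → match
iii → match
iv → match
v → no match
Total matched: 4

4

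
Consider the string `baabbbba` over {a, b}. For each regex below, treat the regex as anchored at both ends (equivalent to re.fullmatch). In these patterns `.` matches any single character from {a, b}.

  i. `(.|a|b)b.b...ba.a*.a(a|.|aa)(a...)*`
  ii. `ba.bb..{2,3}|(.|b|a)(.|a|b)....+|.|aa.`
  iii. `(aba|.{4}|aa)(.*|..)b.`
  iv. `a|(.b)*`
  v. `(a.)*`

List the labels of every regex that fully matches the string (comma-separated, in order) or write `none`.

ii, iii

i → no match
ii → match
iii → match
iv → no match
v → no match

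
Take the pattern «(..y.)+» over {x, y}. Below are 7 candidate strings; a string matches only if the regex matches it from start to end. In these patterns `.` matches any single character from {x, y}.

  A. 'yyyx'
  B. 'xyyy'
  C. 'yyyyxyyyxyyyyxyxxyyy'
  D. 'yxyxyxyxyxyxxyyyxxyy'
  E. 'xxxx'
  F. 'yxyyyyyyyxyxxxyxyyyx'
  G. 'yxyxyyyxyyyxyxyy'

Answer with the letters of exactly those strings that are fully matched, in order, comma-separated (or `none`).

A, B, C, D, F, G

A → match
B → match
C → match
D → match
E → no match
F → match
G → match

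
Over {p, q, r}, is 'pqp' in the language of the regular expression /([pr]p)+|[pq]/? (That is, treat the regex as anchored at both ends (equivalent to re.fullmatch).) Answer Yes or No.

No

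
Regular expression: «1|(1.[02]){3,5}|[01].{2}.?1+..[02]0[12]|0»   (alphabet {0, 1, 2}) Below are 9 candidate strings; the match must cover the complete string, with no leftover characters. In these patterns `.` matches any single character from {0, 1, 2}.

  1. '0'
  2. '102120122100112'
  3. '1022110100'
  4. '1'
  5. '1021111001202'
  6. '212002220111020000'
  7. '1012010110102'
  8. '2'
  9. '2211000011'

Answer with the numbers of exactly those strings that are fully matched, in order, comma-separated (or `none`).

1 → match
2 → match
3 → no match
4 → match
5 → no match
6 → no match
7 → no match
8 → no match
9 → no match

1, 2, 4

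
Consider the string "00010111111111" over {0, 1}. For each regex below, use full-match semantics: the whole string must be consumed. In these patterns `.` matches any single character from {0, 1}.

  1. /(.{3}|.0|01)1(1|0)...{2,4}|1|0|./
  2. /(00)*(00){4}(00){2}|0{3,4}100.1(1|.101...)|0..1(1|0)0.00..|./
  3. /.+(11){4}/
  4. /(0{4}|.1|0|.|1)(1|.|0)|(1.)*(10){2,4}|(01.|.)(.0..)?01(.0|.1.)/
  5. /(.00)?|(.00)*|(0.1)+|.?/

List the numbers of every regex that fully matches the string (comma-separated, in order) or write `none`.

3

1 → no match
2 → no match
3 → match
4 → no match
5 → no match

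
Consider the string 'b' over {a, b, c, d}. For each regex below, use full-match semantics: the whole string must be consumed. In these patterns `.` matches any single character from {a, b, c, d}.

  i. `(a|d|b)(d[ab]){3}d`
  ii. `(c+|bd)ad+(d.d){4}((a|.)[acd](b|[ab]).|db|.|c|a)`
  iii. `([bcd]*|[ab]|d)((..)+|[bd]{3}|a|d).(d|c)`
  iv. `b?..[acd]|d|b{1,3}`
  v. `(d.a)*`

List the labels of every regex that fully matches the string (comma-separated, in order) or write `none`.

i → no match — must end with 'd'
ii → no match
iii → no match
iv → match
v → no match

iv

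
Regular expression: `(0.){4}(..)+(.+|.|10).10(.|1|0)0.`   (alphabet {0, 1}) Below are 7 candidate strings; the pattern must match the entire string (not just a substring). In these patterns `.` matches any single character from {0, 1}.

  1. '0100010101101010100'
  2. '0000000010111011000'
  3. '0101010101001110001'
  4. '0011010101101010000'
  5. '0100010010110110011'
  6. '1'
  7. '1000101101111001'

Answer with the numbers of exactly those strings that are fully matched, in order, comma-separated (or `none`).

1 → match
2 → no match
3 → match
4 → no match
5 → no match
6 → no match — must start with '0'
7 → no match — must start with '0'

1, 3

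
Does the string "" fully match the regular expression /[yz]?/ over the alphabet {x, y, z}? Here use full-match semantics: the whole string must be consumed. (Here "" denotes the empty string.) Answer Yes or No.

Yes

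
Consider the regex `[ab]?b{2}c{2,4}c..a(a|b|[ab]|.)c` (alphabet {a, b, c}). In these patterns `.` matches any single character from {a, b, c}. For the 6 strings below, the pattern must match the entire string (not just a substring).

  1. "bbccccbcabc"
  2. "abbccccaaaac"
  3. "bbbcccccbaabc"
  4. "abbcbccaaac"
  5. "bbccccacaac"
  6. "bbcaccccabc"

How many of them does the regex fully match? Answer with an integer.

1. "bbccccbcabc" → match
2. "abbccccaaaac" → match
3 → match
4. "abbcbccaaac" → no match
5. "bbccccacaac" → match
6. "bbcaccccabc" → no match
Total matched: 4

4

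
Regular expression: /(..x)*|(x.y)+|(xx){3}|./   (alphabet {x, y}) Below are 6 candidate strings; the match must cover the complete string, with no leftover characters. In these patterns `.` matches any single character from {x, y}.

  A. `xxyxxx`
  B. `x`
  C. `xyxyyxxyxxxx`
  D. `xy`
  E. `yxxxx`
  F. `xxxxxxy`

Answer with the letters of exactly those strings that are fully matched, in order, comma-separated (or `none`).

B, C

A → no match
B → match
C → match
D → no match
E → no match
F → no match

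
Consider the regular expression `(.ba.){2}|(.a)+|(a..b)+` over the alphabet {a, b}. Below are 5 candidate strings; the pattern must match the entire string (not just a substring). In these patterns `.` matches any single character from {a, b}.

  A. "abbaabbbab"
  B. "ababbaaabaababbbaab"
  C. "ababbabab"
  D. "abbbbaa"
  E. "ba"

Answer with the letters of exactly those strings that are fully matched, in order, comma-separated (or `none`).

A → no match
B → no match
C → no match
D → no match
E → match

E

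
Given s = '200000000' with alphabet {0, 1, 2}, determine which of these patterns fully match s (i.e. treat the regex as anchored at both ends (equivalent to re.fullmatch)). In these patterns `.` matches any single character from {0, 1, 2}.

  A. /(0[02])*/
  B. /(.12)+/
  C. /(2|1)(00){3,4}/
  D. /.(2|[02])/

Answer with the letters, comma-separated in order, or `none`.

C

A → no match
B → no match — must end with '12'
C → match
D → no match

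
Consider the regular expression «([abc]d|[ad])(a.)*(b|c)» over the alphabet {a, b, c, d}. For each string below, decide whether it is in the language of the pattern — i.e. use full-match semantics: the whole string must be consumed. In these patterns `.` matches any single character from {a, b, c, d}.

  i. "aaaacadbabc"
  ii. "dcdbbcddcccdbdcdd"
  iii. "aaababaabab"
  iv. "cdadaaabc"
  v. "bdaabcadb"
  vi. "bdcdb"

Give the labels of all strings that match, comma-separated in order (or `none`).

i → no match
ii → no match
iii → no match
iv → match
v → no match
vi → no match

iv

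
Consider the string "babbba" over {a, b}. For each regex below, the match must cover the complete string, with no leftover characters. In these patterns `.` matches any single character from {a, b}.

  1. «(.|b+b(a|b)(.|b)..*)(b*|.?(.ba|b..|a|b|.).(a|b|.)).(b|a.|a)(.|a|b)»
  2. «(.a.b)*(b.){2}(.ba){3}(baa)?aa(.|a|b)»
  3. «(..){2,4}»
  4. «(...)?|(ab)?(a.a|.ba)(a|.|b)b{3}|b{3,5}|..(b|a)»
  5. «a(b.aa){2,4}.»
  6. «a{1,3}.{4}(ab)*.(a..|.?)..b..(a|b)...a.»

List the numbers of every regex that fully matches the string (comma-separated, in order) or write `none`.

1 → no match
2 → no match
3 → match
4 → no match
5 → no match — must start with "ab"
6 → no match — must start with "a"

3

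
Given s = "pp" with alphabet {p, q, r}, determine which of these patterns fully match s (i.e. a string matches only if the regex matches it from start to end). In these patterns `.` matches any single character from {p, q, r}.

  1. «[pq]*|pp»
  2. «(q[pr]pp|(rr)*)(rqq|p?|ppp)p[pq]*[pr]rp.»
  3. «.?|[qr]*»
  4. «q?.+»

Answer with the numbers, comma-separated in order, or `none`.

1 → match
2 → no match
3 → no match
4 → match

1, 4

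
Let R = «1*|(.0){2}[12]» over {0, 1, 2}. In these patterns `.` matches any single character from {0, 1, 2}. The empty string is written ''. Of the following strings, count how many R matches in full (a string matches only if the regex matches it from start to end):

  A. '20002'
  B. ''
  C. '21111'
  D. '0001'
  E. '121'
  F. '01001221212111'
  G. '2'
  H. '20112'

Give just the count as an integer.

A → match
B → match
C → no match
D → no match
E → no match
F → no match
G → no match
H → no match
Total matched: 2

2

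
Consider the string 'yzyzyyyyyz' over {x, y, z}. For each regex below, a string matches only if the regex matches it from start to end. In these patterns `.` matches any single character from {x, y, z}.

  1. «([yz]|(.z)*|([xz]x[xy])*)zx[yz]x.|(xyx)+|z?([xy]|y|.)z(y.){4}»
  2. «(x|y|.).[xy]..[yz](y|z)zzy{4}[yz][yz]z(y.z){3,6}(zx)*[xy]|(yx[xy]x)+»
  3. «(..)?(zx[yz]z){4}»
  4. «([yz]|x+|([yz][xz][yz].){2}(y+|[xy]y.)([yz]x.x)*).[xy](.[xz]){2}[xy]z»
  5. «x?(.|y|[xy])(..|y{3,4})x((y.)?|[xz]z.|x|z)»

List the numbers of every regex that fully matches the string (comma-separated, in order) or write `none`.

1 → match
2 → no match
3 → no match
4 → no match
5 → no match

1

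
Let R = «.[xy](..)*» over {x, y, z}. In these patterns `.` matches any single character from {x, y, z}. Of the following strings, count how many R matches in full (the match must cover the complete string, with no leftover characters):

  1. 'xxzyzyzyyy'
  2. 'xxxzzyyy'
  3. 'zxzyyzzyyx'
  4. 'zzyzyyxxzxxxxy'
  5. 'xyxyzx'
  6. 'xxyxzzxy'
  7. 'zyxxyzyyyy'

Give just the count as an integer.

1 → match
2 → match
3 → match
4 → no match
5 → match
6 → match
7 → match
Total matched: 6

6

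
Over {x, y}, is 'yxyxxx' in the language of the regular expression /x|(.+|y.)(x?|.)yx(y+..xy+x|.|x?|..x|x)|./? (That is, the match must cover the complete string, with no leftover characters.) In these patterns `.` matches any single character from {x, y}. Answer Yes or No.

No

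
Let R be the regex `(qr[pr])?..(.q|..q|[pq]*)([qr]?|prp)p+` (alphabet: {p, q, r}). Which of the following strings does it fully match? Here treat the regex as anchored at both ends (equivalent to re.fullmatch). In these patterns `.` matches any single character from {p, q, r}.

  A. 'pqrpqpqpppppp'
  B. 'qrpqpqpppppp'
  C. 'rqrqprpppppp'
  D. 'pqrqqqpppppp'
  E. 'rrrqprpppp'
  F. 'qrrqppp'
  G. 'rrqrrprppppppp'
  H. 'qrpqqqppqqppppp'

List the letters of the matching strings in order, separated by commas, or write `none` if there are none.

A → no match
B → match
C → match
D → match
E → match
F → match
G → no match
H → match

B, C, D, E, F, H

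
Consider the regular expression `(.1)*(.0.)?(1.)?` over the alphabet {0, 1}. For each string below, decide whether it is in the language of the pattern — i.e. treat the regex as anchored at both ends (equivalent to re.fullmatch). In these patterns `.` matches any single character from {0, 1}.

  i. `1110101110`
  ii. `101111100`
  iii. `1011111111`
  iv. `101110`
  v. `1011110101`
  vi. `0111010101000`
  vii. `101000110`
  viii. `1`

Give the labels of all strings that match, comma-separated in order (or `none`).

vi

i → no match
ii → no match
iii → no match
iv → no match
v → no match
vi → match
vii → no match
viii → no match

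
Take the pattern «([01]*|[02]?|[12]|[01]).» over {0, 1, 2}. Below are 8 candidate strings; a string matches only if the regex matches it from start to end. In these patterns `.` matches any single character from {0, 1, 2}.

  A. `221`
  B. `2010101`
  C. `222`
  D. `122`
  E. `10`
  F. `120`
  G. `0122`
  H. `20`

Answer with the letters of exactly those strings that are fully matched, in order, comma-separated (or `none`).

E, H

A. `221` → no match
B. `2010101` → no match
C. `222` → no match
D. `122` → no match
E. `10` → match
F. `120` → no match
G. `0122` → no match
H. `20` → match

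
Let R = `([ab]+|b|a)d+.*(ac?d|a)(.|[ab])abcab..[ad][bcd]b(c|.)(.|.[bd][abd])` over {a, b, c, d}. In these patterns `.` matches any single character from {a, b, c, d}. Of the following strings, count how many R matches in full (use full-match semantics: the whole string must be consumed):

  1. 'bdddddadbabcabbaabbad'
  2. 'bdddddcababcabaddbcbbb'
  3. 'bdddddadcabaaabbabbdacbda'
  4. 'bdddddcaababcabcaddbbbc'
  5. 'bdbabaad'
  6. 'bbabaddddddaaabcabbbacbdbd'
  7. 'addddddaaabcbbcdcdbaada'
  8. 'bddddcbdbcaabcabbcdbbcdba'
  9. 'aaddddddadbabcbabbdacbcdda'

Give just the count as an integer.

1

1 → match
2 → no match
3 → no match
4 → no match
5 → no match
6 → no match
7 → no match
8 → no match
9 → no match
Total matched: 1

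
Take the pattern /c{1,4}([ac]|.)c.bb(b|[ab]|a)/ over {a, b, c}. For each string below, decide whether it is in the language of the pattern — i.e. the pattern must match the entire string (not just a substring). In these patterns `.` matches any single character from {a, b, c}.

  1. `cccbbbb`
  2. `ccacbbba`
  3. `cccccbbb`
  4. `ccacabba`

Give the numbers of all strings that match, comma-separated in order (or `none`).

1, 2, 3, 4

1. `cccbbbb` → match
2. `ccacbbba` → match
3. `cccccbbb` → match
4. `ccacabba` → match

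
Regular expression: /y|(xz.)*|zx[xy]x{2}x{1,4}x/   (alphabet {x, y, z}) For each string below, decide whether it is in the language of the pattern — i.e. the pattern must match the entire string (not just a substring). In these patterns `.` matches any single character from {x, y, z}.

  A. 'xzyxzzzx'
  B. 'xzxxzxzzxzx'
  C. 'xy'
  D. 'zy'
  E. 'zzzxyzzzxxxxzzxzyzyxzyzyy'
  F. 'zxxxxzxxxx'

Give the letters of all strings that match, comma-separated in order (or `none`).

A → no match
B → no match
C → no match
D → no match
E → no match
F → no match

none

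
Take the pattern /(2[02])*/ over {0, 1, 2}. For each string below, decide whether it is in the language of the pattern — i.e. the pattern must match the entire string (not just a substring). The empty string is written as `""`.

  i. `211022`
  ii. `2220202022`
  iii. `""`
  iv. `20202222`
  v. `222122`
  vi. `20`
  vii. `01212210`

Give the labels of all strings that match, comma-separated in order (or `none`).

i → no match
ii → match
iii → match
iv → match
v → no match
vi → match
vii → no match

ii, iii, iv, vi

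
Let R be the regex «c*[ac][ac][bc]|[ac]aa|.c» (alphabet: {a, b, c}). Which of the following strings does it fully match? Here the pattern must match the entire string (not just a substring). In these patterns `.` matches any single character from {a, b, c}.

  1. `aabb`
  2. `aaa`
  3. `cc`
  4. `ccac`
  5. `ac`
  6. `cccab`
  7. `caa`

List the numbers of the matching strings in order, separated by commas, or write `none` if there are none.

2, 3, 4, 5, 6, 7

1 → no match
2 → match
3 → match
4 → match
5 → match
6 → match
7 → match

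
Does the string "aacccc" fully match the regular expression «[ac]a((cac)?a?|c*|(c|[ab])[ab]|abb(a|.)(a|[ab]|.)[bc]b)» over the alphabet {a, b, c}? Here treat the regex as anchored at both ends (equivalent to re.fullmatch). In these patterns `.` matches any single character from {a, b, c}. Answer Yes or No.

Yes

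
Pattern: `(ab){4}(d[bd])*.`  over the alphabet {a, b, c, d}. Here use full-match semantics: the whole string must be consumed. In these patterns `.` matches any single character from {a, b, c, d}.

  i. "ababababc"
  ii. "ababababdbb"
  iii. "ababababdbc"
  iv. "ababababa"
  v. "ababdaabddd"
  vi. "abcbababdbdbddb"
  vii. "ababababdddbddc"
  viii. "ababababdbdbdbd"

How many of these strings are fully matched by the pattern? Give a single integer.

i → match
ii → match
iii → match
iv → match
v → no match
vi → no match
vii → match
viii → match
Total matched: 6

6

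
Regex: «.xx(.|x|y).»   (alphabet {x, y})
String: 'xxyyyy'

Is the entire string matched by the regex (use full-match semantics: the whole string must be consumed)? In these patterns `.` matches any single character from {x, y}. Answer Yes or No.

No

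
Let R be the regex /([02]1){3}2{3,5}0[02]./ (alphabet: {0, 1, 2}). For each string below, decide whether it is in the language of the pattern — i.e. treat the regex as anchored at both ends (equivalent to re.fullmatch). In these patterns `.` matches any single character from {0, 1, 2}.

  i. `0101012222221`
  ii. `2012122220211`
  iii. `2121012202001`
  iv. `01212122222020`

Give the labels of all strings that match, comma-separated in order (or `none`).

i → no match
ii → no match
iii → no match
iv → match

iv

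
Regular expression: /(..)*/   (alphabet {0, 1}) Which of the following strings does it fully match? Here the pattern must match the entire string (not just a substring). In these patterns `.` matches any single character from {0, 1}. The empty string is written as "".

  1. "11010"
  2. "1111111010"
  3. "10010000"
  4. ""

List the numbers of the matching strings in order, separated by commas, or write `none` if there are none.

2, 3, 4

1 → no match
2 → match
3 → match
4 → match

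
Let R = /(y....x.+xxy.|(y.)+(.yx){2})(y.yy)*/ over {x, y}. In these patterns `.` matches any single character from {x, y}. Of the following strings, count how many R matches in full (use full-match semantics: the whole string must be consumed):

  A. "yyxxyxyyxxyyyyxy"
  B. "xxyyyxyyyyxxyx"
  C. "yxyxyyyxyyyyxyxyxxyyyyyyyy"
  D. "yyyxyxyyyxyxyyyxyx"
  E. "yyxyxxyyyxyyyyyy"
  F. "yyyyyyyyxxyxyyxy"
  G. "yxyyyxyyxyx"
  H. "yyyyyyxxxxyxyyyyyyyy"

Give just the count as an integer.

0

A → no match
B → no match — must start with "y"
C → no match
D → no match
E → no match
F → no match
G → no match
H → no match
Total matched: 0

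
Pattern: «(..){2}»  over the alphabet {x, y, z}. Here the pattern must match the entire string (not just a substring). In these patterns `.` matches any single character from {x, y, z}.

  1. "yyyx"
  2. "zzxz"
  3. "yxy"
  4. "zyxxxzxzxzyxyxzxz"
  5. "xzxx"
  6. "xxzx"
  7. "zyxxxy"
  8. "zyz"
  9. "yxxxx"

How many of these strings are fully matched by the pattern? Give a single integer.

1 → match
2 → match
3 → no match
4 → no match
5 → match
6 → match
7 → no match
8 → no match
9 → no match
Total matched: 4

4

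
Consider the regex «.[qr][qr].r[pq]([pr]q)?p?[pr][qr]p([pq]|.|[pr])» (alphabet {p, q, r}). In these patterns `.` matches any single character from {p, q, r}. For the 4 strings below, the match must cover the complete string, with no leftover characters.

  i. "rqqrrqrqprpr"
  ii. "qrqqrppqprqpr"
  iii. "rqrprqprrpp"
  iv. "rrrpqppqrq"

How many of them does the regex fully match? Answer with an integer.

3

i → match
ii → match
iii → match
iv → no match
Total matched: 3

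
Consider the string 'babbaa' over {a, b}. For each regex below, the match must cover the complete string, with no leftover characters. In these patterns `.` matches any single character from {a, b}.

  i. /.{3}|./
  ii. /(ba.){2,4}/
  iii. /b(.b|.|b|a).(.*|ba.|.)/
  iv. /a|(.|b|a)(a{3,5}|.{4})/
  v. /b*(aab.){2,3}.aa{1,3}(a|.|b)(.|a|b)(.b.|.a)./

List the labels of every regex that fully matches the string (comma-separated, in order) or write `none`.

ii, iii

i → no match
ii → match
iii → match
iv → no match
v → no match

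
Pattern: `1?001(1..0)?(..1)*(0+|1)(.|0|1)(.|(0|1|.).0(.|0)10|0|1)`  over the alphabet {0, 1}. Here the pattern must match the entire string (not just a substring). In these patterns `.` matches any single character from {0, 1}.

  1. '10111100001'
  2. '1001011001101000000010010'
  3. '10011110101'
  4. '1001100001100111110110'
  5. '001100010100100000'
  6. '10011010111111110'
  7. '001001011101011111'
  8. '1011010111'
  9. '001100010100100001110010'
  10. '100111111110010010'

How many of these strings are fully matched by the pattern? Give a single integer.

8

1. '10111100001' → no match
2 → match
3. '10011110101' → match
4 → match
5 → match
6 → match
7 → match
8. '1011010111' → no match
9 → match
10 → match
Total matched: 8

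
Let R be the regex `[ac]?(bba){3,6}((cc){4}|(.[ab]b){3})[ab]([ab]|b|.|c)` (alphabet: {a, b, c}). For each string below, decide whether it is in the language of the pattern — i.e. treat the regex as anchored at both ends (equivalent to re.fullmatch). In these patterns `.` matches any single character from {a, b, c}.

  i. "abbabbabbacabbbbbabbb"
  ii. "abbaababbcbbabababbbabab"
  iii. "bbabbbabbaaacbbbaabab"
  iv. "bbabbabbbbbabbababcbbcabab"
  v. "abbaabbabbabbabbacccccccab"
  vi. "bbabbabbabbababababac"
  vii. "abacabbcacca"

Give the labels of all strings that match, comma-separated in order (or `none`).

i

i → match
ii → no match
iii → no match
iv → no match
v → no match
vi → no match
vii. "abacabbcacca" → no match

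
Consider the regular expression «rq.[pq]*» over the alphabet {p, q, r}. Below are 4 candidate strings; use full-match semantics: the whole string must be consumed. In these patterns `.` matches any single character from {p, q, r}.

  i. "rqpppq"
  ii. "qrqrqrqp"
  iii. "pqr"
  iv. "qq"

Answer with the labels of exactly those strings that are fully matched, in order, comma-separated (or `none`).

i

i → match
ii → no match — must start with "rq"
iii → no match — must start with "rq"
iv → no match — must start with "rq"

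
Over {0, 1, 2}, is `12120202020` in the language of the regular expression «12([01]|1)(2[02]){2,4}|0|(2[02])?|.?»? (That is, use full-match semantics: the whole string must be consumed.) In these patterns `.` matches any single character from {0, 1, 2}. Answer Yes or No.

Yes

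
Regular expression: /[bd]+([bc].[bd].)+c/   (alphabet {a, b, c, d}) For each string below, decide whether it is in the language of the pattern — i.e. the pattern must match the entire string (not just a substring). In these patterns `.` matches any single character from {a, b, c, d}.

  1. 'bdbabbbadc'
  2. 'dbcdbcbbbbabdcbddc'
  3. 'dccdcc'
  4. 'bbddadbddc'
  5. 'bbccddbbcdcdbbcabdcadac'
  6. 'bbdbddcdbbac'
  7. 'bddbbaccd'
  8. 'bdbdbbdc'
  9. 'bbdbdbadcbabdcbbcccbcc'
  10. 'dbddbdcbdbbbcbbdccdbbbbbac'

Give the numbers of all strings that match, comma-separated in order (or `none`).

2, 3, 9

1. 'bdbabbbadc' → no match
2 → match
3. 'dccdcc' → match
4. 'bbddadbddc' → no match
5 → no match
6. 'bbdbddcdbbac' → no match
7. 'bddbbaccd' → no match — must end with 'c'
8. 'bdbdbbdc' → no match
9 → match
10 → no match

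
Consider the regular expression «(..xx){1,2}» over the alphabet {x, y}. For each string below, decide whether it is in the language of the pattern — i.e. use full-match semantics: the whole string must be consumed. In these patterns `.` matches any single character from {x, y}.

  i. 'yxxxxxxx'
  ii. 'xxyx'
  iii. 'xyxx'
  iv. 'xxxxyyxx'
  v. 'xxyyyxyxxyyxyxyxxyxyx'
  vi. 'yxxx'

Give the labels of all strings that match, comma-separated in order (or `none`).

i, iii, iv, vi

i → match
ii → no match — must end with 'xx'
iii → match
iv → match
v → no match — must end with 'xx'
vi → match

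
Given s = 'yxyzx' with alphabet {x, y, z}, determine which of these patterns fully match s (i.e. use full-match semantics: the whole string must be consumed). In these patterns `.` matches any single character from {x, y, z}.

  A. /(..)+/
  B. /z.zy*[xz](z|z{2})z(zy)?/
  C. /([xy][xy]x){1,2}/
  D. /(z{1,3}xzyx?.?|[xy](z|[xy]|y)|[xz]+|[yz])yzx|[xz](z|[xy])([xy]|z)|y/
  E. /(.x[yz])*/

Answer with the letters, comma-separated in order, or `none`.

D

A → no match
B → no match — must start with 'z'
C → no match
D → match
E → no match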